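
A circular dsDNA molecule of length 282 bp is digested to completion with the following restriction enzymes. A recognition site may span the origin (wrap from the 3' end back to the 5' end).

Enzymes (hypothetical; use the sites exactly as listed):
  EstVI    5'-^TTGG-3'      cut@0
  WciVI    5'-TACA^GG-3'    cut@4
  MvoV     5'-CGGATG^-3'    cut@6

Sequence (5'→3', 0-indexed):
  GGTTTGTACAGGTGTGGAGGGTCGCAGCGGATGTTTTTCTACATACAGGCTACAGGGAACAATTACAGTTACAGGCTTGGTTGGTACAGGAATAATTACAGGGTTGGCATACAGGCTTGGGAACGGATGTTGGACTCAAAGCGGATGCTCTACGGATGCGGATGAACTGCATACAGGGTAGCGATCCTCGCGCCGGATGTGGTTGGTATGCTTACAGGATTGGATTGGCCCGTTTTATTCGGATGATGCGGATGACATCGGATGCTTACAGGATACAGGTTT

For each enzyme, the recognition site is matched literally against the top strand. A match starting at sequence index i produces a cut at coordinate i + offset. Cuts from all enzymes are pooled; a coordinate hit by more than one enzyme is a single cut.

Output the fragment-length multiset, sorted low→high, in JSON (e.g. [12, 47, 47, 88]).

Per-enzyme occurrences:
  EstVI (TTGG, off=0): starts [76, 80, 103, 116, 129, 202, 219, 224, 280] → cuts [76, 80, 103, 116, 129, 202, 219, 224, 280]
  WciVI (TACAGG, off=4): starts [6, 43, 50, 69, 84, 96, 109, 171, 212, 266, 273] → cuts [10, 47, 54, 73, 88, 100, 113, 175, 216, 270, 277]
  MvoV (CGGATG, off=6): starts [27, 123, 141, 152, 158, 193, 239, 248, 258] → cuts [33, 129, 147, 158, 164, 199, 245, 254, 264]

Pooled cuts: [10, 33, 47, 54, 73, 76, 80, 88, 100, 103, 113, 116, 129, 147, 158, 164, 175, 199, 202, 216, 219, 224, 245, 254, 264, 270, 277, 280]

Fragment lengths:
  10→33: 23 bp
  33→47: 14 bp
  47→54: 7 bp
  54→73: 19 bp
  73→76: 3 bp
  76→80: 4 bp
  80→88: 8 bp
  88→100: 12 bp
  100→103: 3 bp
  103→113: 10 bp
  113→116: 3 bp
  116→129: 13 bp
  129→147: 18 bp
  147→158: 11 bp
  158→164: 6 bp
  164→175: 11 bp
  175→199: 24 bp
  199→202: 3 bp
  202→216: 14 bp
  216→219: 3 bp
  219→224: 5 bp
  224→245: 21 bp
  245→254: 9 bp
  254→264: 10 bp
  264→270: 6 bp
  270→277: 7 bp
  277→280: 3 bp
  280→10 (wrap): 282-280+10 = 12 bp

[3,3,3,3,3,3,4,5,6,6,7,7,8,9,10,10,11,11,12,12,13,14,14,18,19,21,23,24]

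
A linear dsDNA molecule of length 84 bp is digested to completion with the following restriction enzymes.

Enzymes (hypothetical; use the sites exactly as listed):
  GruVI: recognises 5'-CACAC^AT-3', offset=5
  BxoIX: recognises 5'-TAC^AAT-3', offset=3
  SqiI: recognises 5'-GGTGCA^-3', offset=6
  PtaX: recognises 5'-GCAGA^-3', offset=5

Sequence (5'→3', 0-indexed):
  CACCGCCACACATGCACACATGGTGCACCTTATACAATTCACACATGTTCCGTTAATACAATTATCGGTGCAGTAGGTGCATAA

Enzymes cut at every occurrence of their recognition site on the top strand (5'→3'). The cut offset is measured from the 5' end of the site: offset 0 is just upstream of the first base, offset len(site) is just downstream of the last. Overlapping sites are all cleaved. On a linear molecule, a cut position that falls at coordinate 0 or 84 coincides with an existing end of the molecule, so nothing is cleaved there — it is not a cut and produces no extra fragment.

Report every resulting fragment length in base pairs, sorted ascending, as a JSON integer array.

Per-enzyme occurrences:
  GruVI CACACAT/5: at [6, 14, 39] ⇒ [11, 19, 44]
  BxoIX TACAAT/3: at [32, 56] ⇒ [35, 59]
  SqiI GGTGCA/6: at [21, 66, 75] ⇒ [27, 72, 81]
  PtaX (GCAGA, off=5): no sites

Pooled cuts: [11, 19, 27, 35, 44, 59, 72, 81]

Fragment lengths:
  [0,11): 11 bp
  [11,19): 8 bp
  [19,27): 8 bp
  [27,35): 8 bp
  [35,44): 9 bp
  [44,59): 15 bp
  [59,72): 13 bp
  [72,81): 9 bp
  [81,84): 3 bp

[3,8,8,8,9,9,11,13,15]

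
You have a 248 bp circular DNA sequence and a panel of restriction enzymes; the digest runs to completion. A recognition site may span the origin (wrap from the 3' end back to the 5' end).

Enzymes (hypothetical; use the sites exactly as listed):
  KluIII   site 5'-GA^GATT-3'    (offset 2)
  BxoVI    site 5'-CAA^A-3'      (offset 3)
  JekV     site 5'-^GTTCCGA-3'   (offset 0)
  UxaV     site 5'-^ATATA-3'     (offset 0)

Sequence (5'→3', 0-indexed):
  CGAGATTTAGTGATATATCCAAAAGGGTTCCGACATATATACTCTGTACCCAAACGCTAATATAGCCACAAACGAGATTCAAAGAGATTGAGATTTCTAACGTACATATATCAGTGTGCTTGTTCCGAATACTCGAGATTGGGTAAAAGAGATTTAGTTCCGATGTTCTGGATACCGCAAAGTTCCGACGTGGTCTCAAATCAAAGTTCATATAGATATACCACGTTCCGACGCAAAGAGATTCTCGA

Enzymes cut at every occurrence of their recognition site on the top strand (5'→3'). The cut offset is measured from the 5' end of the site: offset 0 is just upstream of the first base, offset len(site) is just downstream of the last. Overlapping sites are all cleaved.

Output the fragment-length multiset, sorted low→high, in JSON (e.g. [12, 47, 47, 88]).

[1,2,3,3,4,4,5,5,6,6,6,6,7,8,9,9,10,12,12,12,14,14,15,16,17,18,24]

Site scan:
  KluIII (GAGATT, off=2): starts [1, 73, 83, 89, 134, 148, 237] → cuts [3, 75, 85, 91, 136, 150, 239]
  BxoVI (CAAA, off=3): starts [19, 50, 68, 79, 177, 196, 201, 233] → cuts [22, 53, 71, 82, 180, 199, 204, 236]
  JekV (GTTCCGA, off=0): starts [26, 121, 156, 181, 224] → cuts [26, 121, 156, 181, 224]
  UxaV (ATATA, off=0): starts [12, 34, 36, 59, 105, 209, 215] → cuts [12, 34, 36, 59, 105, 209, 215]

Pooled cuts: [3, 12, 22, 26, 34, 36, 53, 59, 71, 75, 82, 85, 91, 105, 121, 136, 150, 156, 180, 181, 199, 204, 209, 215, 224, 236, 239]

Fragments:
  3→12: 9 bp
  12→22: 10 bp
  22→26: 4 bp
  26→34: 8 bp
  34→36: 2 bp
  36→53: 17 bp
  53→59: 6 bp
  59→71: 12 bp
  71→75: 4 bp
  75→82: 7 bp
  82→85: 3 bp
  85→91: 6 bp
  91→105: 14 bp
  105→121: 16 bp
  121→136: 15 bp
  136→150: 14 bp
  150→156: 6 bp
  156→180: 24 bp
  180→181: 1 bp
  181→199: 18 bp
  199→204: 5 bp
  204→209: 5 bp
  209→215: 6 bp
  215→224: 9 bp
  224→236: 12 bp
  236→239: 3 bp
  239→3 (wrap): 248-239+3 = 12 bp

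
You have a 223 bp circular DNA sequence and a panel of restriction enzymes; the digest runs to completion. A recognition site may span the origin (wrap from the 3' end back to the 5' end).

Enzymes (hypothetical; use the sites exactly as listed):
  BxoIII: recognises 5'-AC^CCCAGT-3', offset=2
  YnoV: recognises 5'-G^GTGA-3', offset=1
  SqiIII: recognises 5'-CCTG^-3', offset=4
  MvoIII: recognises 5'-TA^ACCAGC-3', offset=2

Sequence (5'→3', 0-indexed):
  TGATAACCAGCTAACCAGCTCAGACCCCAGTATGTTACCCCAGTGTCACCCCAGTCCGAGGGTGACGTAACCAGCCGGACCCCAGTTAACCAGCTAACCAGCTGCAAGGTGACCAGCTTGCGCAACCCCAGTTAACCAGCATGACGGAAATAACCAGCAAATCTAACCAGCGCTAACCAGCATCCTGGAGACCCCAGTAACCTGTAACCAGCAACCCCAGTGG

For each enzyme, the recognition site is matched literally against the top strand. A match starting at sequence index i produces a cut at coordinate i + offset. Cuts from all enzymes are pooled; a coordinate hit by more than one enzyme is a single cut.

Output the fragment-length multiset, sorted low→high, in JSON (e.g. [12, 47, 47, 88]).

[2,5,6,7,8,8,8,8,8,9,10,11,11,12,12,12,12,12,13,13,18,18]

Scan for sites:
  BxoIII ACCCCAGT/2: at [23, 36, 47, 78, 124, 190, 213] ⇒ [25, 38, 49, 80, 126, 192, 215]
  YnoV GGTGA/1: at [60, 107, 221] ⇒ [61, 108, 222]
  SqiIII CCTG/4: at [183, 200] ⇒ [187, 204]
  MvoIII TAACCAGC/2: at [3, 11, 67, 86, 94, 132, 150, 163, 173, 204] ⇒ [5, 13, 69, 88, 96, 134, 152, 165, 175, 206]

Pooled cuts: [5, 13, 25, 38, 49, 61, 69, 80, 88, 96, 108, 126, 134, 152, 165, 175, 187, 192, 204, 206, 215, 222]

Fragments:
  5→13: 8 bp
  13→25: 12 bp
  25→38: 13 bp
  38→49: 11 bp
  49→61: 12 bp
  61→69: 8 bp
  69→80: 11 bp
  80→88: 8 bp
  88→96: 8 bp
  96→108: 12 bp
  108→126: 18 bp
  126→134: 8 bp
  134→152: 18 bp
  152→165: 13 bp
  165→175: 10 bp
  175→187: 12 bp
  187→192: 5 bp
  192→204: 12 bp
  204→206: 2 bp
  206→215: 9 bp
  215→222: 7 bp
  222→5 (wrap): 223-222+5 = 6 bp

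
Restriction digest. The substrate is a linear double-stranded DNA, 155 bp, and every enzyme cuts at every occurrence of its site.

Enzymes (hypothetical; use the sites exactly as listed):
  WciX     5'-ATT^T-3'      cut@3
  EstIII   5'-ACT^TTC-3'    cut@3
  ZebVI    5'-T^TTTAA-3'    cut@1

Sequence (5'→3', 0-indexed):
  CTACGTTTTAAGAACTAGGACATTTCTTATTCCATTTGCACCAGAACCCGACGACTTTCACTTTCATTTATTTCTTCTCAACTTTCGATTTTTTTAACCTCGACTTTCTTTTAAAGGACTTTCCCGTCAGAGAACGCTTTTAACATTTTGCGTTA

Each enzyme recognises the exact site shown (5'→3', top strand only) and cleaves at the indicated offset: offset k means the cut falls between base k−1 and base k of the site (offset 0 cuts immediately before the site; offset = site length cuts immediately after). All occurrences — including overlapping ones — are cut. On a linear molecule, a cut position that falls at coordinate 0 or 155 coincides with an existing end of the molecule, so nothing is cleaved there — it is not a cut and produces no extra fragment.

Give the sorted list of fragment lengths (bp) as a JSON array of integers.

Per-enzyme occurrences:
  WciX (ATTT, off=3): starts [21, 33, 65, 69, 87, 144] → cuts [24, 36, 68, 72, 90, 147]
  EstIII (ACTTTC, off=3): starts [53, 59, 80, 102, 117] → cuts [56, 62, 83, 105, 120]
  ZebVI (TTTTAA, off=1): starts [5, 91, 108, 137] → cuts [6, 92, 109, 138]

Pooled cuts: [6, 24, 36, 56, 62, 68, 72, 83, 90, 92, 105, 109, 120, 138, 147]

Fragment lengths:
  [0,6): 6 bp
  [6,24): 18 bp
  [24,36): 12 bp
  [36,56): 20 bp
  [56,62): 6 bp
  [62,68): 6 bp
  [68,72): 4 bp
  [72,83): 11 bp
  [83,90): 7 bp
  [90,92): 2 bp
  [92,105): 13 bp
  [105,109): 4 bp
  [109,120): 11 bp
  [120,138): 18 bp
  [138,147): 9 bp
  [147,155): 8 bp

[2,4,4,6,6,6,7,8,9,11,11,12,13,18,18,20]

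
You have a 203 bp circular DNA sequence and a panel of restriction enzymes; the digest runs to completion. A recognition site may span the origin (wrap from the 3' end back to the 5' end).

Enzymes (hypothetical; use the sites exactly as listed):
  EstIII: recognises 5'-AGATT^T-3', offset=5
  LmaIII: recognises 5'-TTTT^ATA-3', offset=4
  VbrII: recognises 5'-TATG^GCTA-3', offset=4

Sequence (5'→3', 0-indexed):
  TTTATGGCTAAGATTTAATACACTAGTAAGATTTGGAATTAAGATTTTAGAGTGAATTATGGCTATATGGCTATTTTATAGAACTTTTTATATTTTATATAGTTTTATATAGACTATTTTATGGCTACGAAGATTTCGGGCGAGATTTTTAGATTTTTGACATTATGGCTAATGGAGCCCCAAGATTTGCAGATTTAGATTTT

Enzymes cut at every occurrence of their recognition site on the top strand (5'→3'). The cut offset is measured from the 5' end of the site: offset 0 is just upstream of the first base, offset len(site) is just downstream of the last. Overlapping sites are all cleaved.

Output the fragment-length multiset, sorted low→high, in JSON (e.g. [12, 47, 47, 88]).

[6,7,8,8,8,8,8,9,10,12,12,12,12,13,15,17,18,20]

Site scan:
  EstIII (AGATTT, off=5): starts [10, 28, 41, 130, 142, 150, 182, 190, 196] → cuts [15, 33, 46, 135, 147, 155, 187, 195, 201]
  LmaIII (TTTTATA, off=4): starts [73, 85, 92, 102] → cuts [77, 89, 96, 106]
  VbrII (TATGGCTA, off=4): starts [2, 57, 65, 119, 163] → cuts [6, 61, 69, 123, 167]

Pooled cuts: [6, 15, 33, 46, 61, 69, 77, 89, 96, 106, 123, 135, 147, 155, 167, 187, 195, 201]

Fragment lengths:
  6→15: 9 bp
  15→33: 18 bp
  33→46: 13 bp
  46→61: 15 bp
  61→69: 8 bp
  69→77: 8 bp
  77→89: 12 bp
  89→96: 7 bp
  96→106: 10 bp
  106→123: 17 bp
  123→135: 12 bp
  135→147: 12 bp
  147→155: 8 bp
  155→167: 12 bp
  167→187: 20 bp
  187→195: 8 bp
  195→201: 6 bp
  201→6 (wrap): 203-201+6 = 8 bp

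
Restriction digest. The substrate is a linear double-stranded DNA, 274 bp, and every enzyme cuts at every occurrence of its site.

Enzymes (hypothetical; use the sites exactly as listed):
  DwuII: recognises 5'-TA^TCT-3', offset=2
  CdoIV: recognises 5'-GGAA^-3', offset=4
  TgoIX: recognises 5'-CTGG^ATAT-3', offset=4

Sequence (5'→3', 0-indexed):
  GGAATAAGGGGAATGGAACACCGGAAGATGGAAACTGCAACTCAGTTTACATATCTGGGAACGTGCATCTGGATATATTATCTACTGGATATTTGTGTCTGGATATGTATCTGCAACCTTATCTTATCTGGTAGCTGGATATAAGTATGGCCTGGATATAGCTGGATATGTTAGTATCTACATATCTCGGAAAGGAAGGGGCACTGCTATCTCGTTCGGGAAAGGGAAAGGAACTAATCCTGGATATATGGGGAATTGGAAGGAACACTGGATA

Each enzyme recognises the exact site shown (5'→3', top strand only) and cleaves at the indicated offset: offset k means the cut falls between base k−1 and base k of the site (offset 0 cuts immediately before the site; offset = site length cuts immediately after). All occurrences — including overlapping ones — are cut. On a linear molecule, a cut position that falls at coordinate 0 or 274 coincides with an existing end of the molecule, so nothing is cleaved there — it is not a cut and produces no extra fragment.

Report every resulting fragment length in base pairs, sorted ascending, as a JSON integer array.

Scan for sites:
  DwuII (TATCT, off=2): starts [51, 78, 107, 119, 124, 174, 182, 207] → cuts [53, 80, 109, 121, 126, 176, 184, 209]
  CdoIV (GGAA, off=4): starts [0, 9, 14, 22, 29, 57, 188, 193, 218, 224, 229, 251, 257, 261] → cuts [4, 13, 18, 26, 33, 61, 192, 197, 222, 228, 233, 255, 261, 265]
  TgoIX (CTGGATAT, off=4): starts [68, 84, 98, 134, 151, 161, 239] → cuts [72, 88, 102, 138, 155, 165, 243]

All cut coordinates (distinct, sorted): [4, 13, 18, 26, 33, 53, 61, 72, 80, 88, 102, 109, 121, 126, 138, 155, 165, 176, 184, 192, 197, 209, 222, 228, 233, 243, 255, 261, 265]

Fragment lengths:
  [0,4): 4 bp
  [4,13): 9 bp
  [13,18): 5 bp
  [18,26): 8 bp
  [26,33): 7 bp
  [33,53): 20 bp
  [53,61): 8 bp
  [61,72): 11 bp
  [72,80): 8 bp
  [80,88): 8 bp
  [88,102): 14 bp
  [102,109): 7 bp
  [109,121): 12 bp
  [121,126): 5 bp
  [126,138): 12 bp
  [138,155): 17 bp
  [155,165): 10 bp
  [165,176): 11 bp
  [176,184): 8 bp
  [184,192): 8 bp
  [192,197): 5 bp
  [197,209): 12 bp
  [209,222): 13 bp
  [222,228): 6 bp
  [228,233): 5 bp
  [233,243): 10 bp
  [243,255): 12 bp
  [255,261): 6 bp
  [261,265): 4 bp
  [265,274): 9 bp

[4,4,5,5,5,5,6,6,7,7,8,8,8,8,8,8,9,9,10,10,11,11,12,12,12,12,13,14,17,20]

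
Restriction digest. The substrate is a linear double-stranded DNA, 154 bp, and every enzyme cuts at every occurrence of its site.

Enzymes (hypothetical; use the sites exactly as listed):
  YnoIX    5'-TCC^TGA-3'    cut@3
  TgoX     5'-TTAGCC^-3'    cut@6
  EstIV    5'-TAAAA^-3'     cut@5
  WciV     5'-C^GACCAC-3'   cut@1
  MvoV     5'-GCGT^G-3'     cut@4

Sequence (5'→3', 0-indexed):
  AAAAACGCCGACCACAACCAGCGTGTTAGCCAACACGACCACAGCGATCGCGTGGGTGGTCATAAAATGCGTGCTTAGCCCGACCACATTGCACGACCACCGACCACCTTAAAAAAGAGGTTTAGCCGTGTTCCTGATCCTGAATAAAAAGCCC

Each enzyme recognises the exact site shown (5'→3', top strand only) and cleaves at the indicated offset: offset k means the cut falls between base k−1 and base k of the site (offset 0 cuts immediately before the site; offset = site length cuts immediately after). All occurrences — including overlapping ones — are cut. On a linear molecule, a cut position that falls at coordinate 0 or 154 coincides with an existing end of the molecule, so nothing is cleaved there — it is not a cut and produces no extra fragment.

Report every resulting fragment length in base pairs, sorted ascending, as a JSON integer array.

[1,5,5,5,6,7,7,7,8,9,9,13,13,13,14,15,17]

Per-enzyme occurrences:
  YnoIX TCCTGA/3: at [131, 137] ⇒ [134, 140]
  TgoX TTAGCC/6: at [25, 74, 121] ⇒ [31, 80, 127]
  EstIV TAAAA/5: at [62, 109, 144] ⇒ [67, 114, 149]
  WciV CGACCAC/1: at [8, 35, 80, 93, 100] ⇒ [9, 36, 81, 94, 101]
  MvoV GCGTG/4: at [20, 49, 68] ⇒ [24, 53, 72]

All cut coordinates (distinct, sorted): [9, 24, 31, 36, 53, 67, 72, 80, 81, 94, 101, 114, 127, 134, 140, 149]

Fragment lengths:
  [0,9): 9 bp
  [9,24): 15 bp
  [24,31): 7 bp
  [31,36): 5 bp
  [36,53): 17 bp
  [53,67): 14 bp
  [67,72): 5 bp
  [72,80): 8 bp
  [80,81): 1 bp
  [81,94): 13 bp
  [94,101): 7 bp
  [101,114): 13 bp
  [114,127): 13 bp
  [127,134): 7 bp
  [134,140): 6 bp
  [140,149): 9 bp
  [149,154): 5 bp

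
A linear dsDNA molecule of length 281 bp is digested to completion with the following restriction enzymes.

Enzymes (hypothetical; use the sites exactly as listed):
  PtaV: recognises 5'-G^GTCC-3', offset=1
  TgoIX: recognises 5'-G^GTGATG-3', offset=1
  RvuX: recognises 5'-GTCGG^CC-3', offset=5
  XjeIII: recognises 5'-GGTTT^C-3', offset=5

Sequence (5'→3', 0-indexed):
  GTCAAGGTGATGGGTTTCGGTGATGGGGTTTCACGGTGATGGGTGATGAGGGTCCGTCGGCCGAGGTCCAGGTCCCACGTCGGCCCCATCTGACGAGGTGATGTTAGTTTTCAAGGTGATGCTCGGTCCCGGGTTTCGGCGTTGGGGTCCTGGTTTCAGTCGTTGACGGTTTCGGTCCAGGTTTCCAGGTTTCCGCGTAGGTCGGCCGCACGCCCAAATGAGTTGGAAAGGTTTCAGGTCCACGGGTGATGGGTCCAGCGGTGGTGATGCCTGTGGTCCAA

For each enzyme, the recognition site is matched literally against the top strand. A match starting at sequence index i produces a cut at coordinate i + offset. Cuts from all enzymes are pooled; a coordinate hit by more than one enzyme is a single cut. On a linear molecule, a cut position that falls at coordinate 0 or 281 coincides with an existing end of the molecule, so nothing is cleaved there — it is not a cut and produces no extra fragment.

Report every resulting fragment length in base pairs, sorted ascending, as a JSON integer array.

Site scan:
  PtaV GGTCC/1: at [50, 64, 70, 124, 145, 173, 236, 251, 274] ⇒ [51, 65, 71, 125, 146, 174, 237, 252, 275]
  TgoIX GGTGATG/1: at [5, 18, 34, 41, 96, 114, 244, 262] ⇒ [6, 19, 35, 42, 97, 115, 245, 263]
  RvuX GTCGGCC/5: at [55, 78, 200] ⇒ [60, 83, 205]
  XjeIII GGTTTC/5: at [12, 26, 131, 151, 167, 179, 187, 229] ⇒ [17, 31, 136, 156, 172, 184, 192, 234]

Pooled cuts: [6, 17, 19, 31, 35, 42, 51, 60, 65, 71, 83, 97, 115, 125, 136, 146, 156, 172, 174, 184, 192, 205, 234, 237, 245, 252, 263, 275]

Fragments:
  [0,6): 6 bp
  [6,17): 11 bp
  [17,19): 2 bp
  [19,31): 12 bp
  [31,35): 4 bp
  [35,42): 7 bp
  [42,51): 9 bp
  [51,60): 9 bp
  [60,65): 5 bp
  [65,71): 6 bp
  [71,83): 12 bp
  [83,97): 14 bp
  [97,115): 18 bp
  [115,125): 10 bp
  [125,136): 11 bp
  [136,146): 10 bp
  [146,156): 10 bp
  [156,172): 16 bp
  [172,174): 2 bp
  [174,184): 10 bp
  [184,192): 8 bp
  [192,205): 13 bp
  [205,234): 29 bp
  [234,237): 3 bp
  [237,245): 8 bp
  [245,252): 7 bp
  [252,263): 11 bp
  [263,275): 12 bp
  [275,281): 6 bp

[2,2,3,4,5,6,6,6,7,7,8,8,9,9,10,10,10,10,11,11,11,12,12,12,13,14,16,18,29]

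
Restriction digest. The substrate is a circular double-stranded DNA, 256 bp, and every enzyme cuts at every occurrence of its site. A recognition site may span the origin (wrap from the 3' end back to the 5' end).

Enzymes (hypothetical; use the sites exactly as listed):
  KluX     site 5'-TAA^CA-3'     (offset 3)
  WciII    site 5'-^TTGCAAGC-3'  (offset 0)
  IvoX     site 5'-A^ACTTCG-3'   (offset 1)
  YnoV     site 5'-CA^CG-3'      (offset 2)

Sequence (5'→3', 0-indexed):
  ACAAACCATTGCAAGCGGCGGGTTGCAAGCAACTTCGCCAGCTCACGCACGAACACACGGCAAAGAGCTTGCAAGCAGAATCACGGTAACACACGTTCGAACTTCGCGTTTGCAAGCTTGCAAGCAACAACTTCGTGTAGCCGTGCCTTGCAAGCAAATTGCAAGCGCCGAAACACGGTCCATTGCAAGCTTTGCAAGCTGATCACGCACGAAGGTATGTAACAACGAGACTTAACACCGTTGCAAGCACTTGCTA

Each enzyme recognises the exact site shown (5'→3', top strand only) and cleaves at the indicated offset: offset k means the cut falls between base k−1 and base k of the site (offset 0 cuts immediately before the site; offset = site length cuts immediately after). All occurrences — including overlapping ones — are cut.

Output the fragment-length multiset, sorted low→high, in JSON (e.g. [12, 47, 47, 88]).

[4,4,4,5,6,7,7,7,8,8,9,9,9,11,11,12,13,13,14,14,14,15,17,17,18]

Site scan:
  KluX (TAACA, off=3): starts [86, 219, 232, 254] → cuts [1, 89, 222, 235]
  WciII (TTGCAAGC, off=0): starts [8, 22, 68, 109, 117, 147, 158, 182, 191, 240] → cuts [8, 22, 68, 109, 117, 147, 158, 182, 191, 240]
  IvoX (AACTTCG, off=1): starts [30, 99, 128] → cuts [31, 100, 129]
  YnoV (CACG, off=2): starts [43, 47, 55, 81, 91, 173, 203, 207] → cuts [45, 49, 57, 83, 93, 175, 205, 209]

All cut coordinates (distinct, sorted): [1, 8, 22, 31, 45, 49, 57, 68, 83, 89, 93, 100, 109, 117, 129, 147, 158, 175, 182, 191, 205, 209, 222, 235, 240]

Fragments:
  1→8: 7 bp
  8→22: 14 bp
  22→31: 9 bp
  31→45: 14 bp
  45→49: 4 bp
  49→57: 8 bp
  57→68: 11 bp
  68→83: 15 bp
  83→89: 6 bp
  89→93: 4 bp
  93→100: 7 bp
  100→109: 9 bp
  109→117: 8 bp
  117→129: 12 bp
  129→147: 18 bp
  147→158: 11 bp
  158→175: 17 bp
  175→182: 7 bp
  182→191: 9 bp
  191→205: 14 bp
  205→209: 4 bp
  209→222: 13 bp
  222→235: 13 bp
  235→240: 5 bp
  240→1 (wrap): 256-240+1 = 17 bp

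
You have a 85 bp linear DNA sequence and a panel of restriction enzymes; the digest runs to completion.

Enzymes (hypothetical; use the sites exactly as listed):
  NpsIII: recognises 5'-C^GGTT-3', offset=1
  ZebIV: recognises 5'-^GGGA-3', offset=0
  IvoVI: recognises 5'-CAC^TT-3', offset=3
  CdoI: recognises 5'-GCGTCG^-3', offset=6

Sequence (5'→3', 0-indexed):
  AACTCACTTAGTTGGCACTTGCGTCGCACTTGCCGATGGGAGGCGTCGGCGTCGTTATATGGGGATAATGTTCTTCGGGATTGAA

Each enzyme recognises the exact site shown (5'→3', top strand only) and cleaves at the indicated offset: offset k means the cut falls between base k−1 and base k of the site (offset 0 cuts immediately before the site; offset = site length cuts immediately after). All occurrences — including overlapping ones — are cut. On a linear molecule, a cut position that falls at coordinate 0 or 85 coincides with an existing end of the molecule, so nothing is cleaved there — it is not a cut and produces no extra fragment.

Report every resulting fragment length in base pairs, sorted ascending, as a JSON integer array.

Per-enzyme occurrences:
  NpsIII (CGGTT, off=1): no sites
  ZebIV GGGA/0: at [37, 61, 76] ⇒ [37, 61, 76]
  IvoVI CACTT/3: at [4, 15, 26] ⇒ [7, 18, 29]
  CdoI GCGTCG/6: at [20, 42, 48] ⇒ [26, 48, 54]

Pooled cuts: [7, 18, 26, 29, 37, 48, 54, 61, 76]

Fragments:
  [0,7): 7 bp
  [7,18): 11 bp
  [18,26): 8 bp
  [26,29): 3 bp
  [29,37): 8 bp
  [37,48): 11 bp
  [48,54): 6 bp
  [54,61): 7 bp
  [61,76): 15 bp
  [76,85): 9 bp

[3,6,7,7,8,8,9,11,11,15]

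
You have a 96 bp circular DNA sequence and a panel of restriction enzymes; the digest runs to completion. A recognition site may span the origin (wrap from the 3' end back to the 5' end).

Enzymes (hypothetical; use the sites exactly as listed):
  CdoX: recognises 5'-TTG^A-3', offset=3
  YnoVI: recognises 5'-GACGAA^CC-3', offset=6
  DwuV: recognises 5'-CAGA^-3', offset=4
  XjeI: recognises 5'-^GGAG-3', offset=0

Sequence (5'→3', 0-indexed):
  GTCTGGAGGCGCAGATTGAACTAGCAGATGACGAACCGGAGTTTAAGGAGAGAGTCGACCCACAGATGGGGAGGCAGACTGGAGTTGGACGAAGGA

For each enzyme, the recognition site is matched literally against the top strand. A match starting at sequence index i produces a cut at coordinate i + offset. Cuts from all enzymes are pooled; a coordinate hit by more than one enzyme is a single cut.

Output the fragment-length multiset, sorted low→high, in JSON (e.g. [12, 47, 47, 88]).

Scan for sites:
  CdoX (TTGA, off=3): starts [15] → cuts [18]
  YnoVI (GACGAACC, off=6): starts [29] → cuts [35]
  DwuV (CAGA, off=4): starts [11, 24, 62, 74] → cuts [15, 28, 66, 78]
  XjeI (GGAG, off=0): starts [4, 37, 46, 69, 80, 93] → cuts [4, 37, 46, 69, 80, 93]

All cut coordinates (distinct, sorted): [4, 15, 18, 28, 35, 37, 46, 66, 69, 78, 80, 93]

Fragments:
  4→15: 11 bp
  15→18: 3 bp
  18→28: 10 bp
  28→35: 7 bp
  35→37: 2 bp
  37→46: 9 bp
  46→66: 20 bp
  66→69: 3 bp
  69→78: 9 bp
  78→80: 2 bp
  80→93: 13 bp
  93→4 (wrap): 96-93+4 = 7 bp

[2,2,3,3,7,7,9,9,10,11,13,20]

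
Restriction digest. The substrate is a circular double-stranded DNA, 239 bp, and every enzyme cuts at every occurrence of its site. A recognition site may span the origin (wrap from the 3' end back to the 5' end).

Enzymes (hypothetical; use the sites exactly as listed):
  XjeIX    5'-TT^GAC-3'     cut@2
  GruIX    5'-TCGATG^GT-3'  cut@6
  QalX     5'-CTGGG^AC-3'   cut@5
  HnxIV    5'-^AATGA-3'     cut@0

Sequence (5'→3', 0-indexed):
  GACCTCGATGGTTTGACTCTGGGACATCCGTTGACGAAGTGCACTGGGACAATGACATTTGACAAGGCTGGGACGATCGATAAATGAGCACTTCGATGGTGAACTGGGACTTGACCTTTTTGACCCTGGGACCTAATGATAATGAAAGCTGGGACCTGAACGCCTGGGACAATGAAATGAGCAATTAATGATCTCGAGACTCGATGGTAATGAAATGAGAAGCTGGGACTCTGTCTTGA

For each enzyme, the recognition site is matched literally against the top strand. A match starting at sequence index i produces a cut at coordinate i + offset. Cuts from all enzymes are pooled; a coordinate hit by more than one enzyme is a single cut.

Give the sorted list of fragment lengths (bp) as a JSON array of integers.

Site scan:
  XjeIX (TTGAC, off=2): starts [12, 30, 58, 110, 119] → cuts [14, 32, 60, 112, 121]
  GruIX (TCGATGGT, off=6): starts [4, 92, 200] → cuts [10, 98, 206]
  QalX (CTGGGAC, off=5): starts [18, 43, 67, 103, 125, 148, 163, 222] → cuts [23, 48, 72, 108, 130, 153, 168, 227]
  HnxIV (AATGA, off=0): starts [50, 82, 134, 140, 170, 175, 186, 208, 213] → cuts [50, 82, 134, 140, 170, 175, 186, 208, 213]

Pooled cuts: [10, 14, 23, 32, 48, 50, 60, 72, 82, 98, 108, 112, 121, 130, 134, 140, 153, 168, 170, 175, 186, 206, 208, 213, 227]

Fragment lengths:
  10→14: 4 bp
  14→23: 9 bp
  23→32: 9 bp
  32→48: 16 bp
  48→50: 2 bp
  50→60: 10 bp
  60→72: 12 bp
  72→82: 10 bp
  82→98: 16 bp
  98→108: 10 bp
  108→112: 4 bp
  112→121: 9 bp
  121→130: 9 bp
  130→134: 4 bp
  134→140: 6 bp
  140→153: 13 bp
  153→168: 15 bp
  168→170: 2 bp
  170→175: 5 bp
  175→186: 11 bp
  186→206: 20 bp
  206→208: 2 bp
  208→213: 5 bp
  213→227: 14 bp
  227→10 (wrap): 239-227+10 = 22 bp

[2,2,2,4,4,4,5,5,6,9,9,9,9,10,10,10,11,12,13,14,15,16,16,20,22]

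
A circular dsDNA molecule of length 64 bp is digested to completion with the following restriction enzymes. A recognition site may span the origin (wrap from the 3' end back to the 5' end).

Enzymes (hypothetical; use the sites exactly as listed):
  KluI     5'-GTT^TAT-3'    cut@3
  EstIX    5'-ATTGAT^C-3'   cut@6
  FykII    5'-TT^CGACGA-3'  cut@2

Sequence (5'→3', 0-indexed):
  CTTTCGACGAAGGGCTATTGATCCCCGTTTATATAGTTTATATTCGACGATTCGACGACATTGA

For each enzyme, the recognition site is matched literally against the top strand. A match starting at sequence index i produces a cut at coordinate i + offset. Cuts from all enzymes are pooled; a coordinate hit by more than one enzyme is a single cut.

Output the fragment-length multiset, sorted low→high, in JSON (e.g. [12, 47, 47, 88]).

[6,7,8,9,16,18]

Scan for sites:
  KluI (GTTTAT, off=3): starts [26, 35] → cuts [29, 38]
  EstIX (ATTGATC, off=6): starts [16] → cuts [22]
  FykII (TTCGACGA, off=2): starts [2, 42, 50] → cuts [4, 44, 52]

Pooled cuts: [4, 22, 29, 38, 44, 52]

Fragments:
  4→22: 18 bp
  22→29: 7 bp
  29→38: 9 bp
  38→44: 6 bp
  44→52: 8 bp
  52→4 (wrap): 64-52+4 = 16 bp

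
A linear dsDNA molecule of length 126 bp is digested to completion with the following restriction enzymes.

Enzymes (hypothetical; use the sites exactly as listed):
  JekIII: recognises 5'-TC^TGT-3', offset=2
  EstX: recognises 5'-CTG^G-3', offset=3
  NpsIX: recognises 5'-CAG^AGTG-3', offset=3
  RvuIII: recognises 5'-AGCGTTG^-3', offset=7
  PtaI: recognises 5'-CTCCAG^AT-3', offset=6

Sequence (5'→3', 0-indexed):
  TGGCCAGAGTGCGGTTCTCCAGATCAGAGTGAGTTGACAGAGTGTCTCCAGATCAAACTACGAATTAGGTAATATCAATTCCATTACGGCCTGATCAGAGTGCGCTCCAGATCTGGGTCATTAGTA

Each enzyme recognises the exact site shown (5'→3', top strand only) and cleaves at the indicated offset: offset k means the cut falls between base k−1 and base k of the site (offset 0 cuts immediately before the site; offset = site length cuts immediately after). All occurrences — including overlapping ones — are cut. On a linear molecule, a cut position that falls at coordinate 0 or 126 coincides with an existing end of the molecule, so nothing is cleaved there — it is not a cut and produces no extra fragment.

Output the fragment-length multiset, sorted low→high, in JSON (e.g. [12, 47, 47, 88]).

[5,5,7,11,11,12,13,15,47]

Site scan:
  JekIII (TCTGT, off=2): no sites
  EstX CTGG/3: at [112] ⇒ [115]
  NpsIX CAGAGTG/3: at [4, 24, 37, 95] ⇒ [7, 27, 40, 98]
  RvuIII (AGCGTTG, off=7): no sites
  PtaI CTCCAGAT/6: at [16, 45, 104] ⇒ [22, 51, 110]

All cut coordinates (distinct, sorted): [7, 22, 27, 40, 51, 98, 110, 115]

Fragment lengths:
  [0,7): 7 bp
  [7,22): 15 bp
  [22,27): 5 bp
  [27,40): 13 bp
  [40,51): 11 bp
  [51,98): 47 bp
  [98,110): 12 bp
  [110,115): 5 bp
  [115,126): 11 bp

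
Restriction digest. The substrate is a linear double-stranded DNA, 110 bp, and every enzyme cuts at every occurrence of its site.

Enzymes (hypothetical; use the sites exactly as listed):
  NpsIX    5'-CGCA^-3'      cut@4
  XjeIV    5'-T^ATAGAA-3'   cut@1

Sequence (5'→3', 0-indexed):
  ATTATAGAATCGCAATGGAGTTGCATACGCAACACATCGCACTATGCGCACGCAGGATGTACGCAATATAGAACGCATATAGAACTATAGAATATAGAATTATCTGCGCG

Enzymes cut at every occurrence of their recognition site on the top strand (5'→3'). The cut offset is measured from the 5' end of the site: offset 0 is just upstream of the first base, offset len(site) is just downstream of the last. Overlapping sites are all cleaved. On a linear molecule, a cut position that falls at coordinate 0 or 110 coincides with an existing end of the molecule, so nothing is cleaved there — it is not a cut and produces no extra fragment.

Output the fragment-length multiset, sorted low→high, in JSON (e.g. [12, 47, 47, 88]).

Site scan:
  NpsIX CGCA/4: at [10, 27, 37, 46, 50, 61, 73] ⇒ [14, 31, 41, 50, 54, 65, 77]
  XjeIV TATAGAA/1: at [2, 66, 77, 85, 92] ⇒ [3, 67, 78, 86, 93]

Pooled cuts: [3, 14, 31, 41, 50, 54, 65, 67, 77, 78, 86, 93]

Fragment lengths:
  [0,3): 3 bp
  [3,14): 11 bp
  [14,31): 17 bp
  [31,41): 10 bp
  [41,50): 9 bp
  [50,54): 4 bp
  [54,65): 11 bp
  [65,67): 2 bp
  [67,77): 10 bp
  [77,78): 1 bp
  [78,86): 8 bp
  [86,93): 7 bp
  [93,110): 17 bp

[1,2,3,4,7,8,9,10,10,11,11,17,17]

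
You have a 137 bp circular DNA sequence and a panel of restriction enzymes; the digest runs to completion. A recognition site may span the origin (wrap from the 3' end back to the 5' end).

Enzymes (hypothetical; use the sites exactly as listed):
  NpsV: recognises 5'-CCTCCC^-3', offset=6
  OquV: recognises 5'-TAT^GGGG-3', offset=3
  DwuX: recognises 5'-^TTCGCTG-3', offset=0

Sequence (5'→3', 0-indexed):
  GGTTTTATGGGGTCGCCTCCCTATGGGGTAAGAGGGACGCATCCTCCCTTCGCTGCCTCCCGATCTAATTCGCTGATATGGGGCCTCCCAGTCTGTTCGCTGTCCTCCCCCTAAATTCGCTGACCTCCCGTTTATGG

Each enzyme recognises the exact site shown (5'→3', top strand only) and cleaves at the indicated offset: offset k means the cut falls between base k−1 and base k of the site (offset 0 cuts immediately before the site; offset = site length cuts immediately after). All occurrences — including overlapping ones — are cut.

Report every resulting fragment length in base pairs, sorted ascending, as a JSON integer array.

Site scan:
  NpsV CCTCCC/6: at [15, 42, 55, 83, 103, 123] ⇒ [21, 48, 61, 89, 109, 129]
  OquV TATGGGG/3: at [5, 21, 76, 132] ⇒ [8, 24, 79, 135]
  DwuX TTCGCTG/0: at [48, 68, 95, 115] ⇒ [48, 68, 95, 115]

Pooled cuts: [8, 21, 24, 48, 61, 68, 79, 89, 95, 109, 115, 129, 135]

Fragments:
  8→21: 13 bp
  21→24: 3 bp
  24→48: 24 bp
  48→61: 13 bp
  61→68: 7 bp
  68→79: 11 bp
  79→89: 10 bp
  89→95: 6 bp
  95→109: 14 bp
  109→115: 6 bp
  115→129: 14 bp
  129→135: 6 bp
  135→8 (wrap): 137-135+8 = 10 bp

[3,6,6,6,7,10,10,11,13,13,14,14,24]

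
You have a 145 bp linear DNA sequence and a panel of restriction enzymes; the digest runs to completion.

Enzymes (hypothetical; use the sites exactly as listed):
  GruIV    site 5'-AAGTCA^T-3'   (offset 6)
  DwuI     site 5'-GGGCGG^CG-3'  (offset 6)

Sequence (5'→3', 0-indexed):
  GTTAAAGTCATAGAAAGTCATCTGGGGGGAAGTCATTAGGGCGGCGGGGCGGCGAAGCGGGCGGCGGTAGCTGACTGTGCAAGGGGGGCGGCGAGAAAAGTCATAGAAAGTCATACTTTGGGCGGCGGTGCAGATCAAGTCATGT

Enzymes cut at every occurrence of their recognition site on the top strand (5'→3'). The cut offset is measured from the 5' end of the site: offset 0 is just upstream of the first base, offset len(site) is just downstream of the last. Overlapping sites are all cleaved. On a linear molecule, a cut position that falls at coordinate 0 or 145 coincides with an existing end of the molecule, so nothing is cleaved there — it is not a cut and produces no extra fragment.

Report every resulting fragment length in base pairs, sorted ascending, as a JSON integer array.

[3,8,9,10,10,10,12,12,12,15,17,27]

Scan for sites:
  GruIV (AAGTCAT, off=6): starts [4, 14, 29, 97, 107, 136] → cuts [10, 20, 35, 103, 113, 142]
  DwuI (GGGCGGCG, off=6): starts [38, 46, 58, 85, 119] → cuts [44, 52, 64, 91, 125]

All cut coordinates (distinct, sorted): [10, 20, 35, 44, 52, 64, 91, 103, 113, 125, 142]

Fragment lengths:
  [0,10): 10 bp
  [10,20): 10 bp
  [20,35): 15 bp
  [35,44): 9 bp
  [44,52): 8 bp
  [52,64): 12 bp
  [64,91): 27 bp
  [91,103): 12 bp
  [103,113): 10 bp
  [113,125): 12 bp
  [125,142): 17 bp
  [142,145): 3 bp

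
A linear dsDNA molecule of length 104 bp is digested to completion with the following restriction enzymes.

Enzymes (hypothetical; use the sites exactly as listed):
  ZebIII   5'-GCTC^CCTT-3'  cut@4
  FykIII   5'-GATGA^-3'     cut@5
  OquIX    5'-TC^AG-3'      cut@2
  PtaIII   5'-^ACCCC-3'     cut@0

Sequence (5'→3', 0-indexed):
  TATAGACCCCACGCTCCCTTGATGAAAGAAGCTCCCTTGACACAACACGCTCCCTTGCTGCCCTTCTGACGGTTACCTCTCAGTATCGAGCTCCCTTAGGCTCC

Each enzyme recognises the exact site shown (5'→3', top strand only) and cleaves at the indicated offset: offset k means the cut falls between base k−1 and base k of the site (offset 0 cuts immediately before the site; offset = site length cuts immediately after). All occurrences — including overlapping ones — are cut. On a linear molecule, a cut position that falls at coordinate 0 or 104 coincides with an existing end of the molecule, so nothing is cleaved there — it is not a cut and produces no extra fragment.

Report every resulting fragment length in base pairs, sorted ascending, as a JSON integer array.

[5,9,9,11,11,12,18,29]

Per-enzyme occurrences:
  ZebIII GCTCCCTT/4: at [12, 30, 48, 89] ⇒ [16, 34, 52, 93]
  FykIII GATGA/5: at [20] ⇒ [25]
  OquIX TCAG/2: at [79] ⇒ [81]
  PtaIII ACCCC/0: at [5] ⇒ [5]

All cut coordinates (distinct, sorted): [5, 16, 25, 34, 52, 81, 93]

Fragment lengths:
  [0,5): 5 bp
  [5,16): 11 bp
  [16,25): 9 bp
  [25,34): 9 bp
  [34,52): 18 bp
  [52,81): 29 bp
  [81,93): 12 bp
  [93,104): 11 bp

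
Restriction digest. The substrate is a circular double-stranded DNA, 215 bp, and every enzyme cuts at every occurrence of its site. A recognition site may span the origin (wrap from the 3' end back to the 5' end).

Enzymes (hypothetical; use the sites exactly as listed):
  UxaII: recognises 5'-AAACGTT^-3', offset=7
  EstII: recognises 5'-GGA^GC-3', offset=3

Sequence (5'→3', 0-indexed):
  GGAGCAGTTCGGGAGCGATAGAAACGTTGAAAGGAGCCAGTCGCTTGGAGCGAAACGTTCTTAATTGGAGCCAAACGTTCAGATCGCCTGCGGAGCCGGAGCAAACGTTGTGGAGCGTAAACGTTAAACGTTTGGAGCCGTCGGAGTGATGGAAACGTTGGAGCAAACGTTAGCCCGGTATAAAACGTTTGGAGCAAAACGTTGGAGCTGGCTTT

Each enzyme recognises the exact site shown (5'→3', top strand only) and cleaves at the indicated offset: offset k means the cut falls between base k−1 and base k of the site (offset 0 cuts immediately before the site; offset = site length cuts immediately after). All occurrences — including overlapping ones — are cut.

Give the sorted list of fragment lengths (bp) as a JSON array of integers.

[3,3,4,4,5,6,7,7,9,9,10,10,10,10,11,11,12,14,14,15,18,23]

Site scan:
  UxaII AAACGTT/7: at [21, 52, 72, 102, 118, 125, 152, 164, 182, 196] ⇒ [28, 59, 79, 109, 125, 132, 159, 171, 189, 203]
  EstII GGAGC/3: at [0, 11, 32, 46, 66, 91, 97, 111, 133, 159, 190, 203] ⇒ [3, 14, 35, 49, 69, 94, 100, 114, 136, 162, 193, 206]

All cut coordinates (distinct, sorted): [3, 14, 28, 35, 49, 59, 69, 79, 94, 100, 109, 114, 125, 132, 136, 159, 162, 171, 189, 193, 203, 206]

Fragments:
  3→14: 11 bp
  14→28: 14 bp
  28→35: 7 bp
  35→49: 14 bp
  49→59: 10 bp
  59→69: 10 bp
  69→79: 10 bp
  79→94: 15 bp
  94→100: 6 bp
  100→109: 9 bp
  109→114: 5 bp
  114→125: 11 bp
  125→132: 7 bp
  132→136: 4 bp
  136→159: 23 bp
  159→162: 3 bp
  162→171: 9 bp
  171→189: 18 bp
  189→193: 4 bp
  193→203: 10 bp
  203→206: 3 bp
  206→3 (wrap): 215-206+3 = 12 bp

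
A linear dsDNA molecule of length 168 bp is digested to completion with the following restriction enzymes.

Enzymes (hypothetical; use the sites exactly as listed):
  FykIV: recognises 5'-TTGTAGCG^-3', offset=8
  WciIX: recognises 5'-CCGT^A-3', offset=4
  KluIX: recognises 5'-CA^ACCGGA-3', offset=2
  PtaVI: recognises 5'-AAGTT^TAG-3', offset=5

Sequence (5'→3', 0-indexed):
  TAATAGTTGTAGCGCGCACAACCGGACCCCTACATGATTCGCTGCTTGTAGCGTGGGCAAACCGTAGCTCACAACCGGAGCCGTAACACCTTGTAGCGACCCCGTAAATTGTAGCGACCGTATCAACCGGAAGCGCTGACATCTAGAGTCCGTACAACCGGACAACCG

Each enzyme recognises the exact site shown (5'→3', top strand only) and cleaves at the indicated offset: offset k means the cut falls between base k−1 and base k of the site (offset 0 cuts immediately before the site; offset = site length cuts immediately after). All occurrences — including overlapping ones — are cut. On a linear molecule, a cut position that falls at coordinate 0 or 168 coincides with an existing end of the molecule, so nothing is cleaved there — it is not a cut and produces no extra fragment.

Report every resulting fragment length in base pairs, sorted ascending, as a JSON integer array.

Site scan:
  FykIV (TTGTAGCG, off=8): starts [6, 45, 90, 108] → cuts [14, 53, 98, 116]
  WciIX (CCGTA, off=4): starts [61, 80, 101, 117, 149] → cuts [65, 84, 105, 121, 153]
  KluIX (CAACCGGA, off=2): starts [18, 71, 123, 154] → cuts [20, 73, 125, 156]
  PtaVI (AAGTTTAG, off=5): no sites

Pooled cuts: [14, 20, 53, 65, 73, 84, 98, 105, 116, 121, 125, 153, 156]

Fragments:
  [0,14): 14 bp
  [14,20): 6 bp
  [20,53): 33 bp
  [53,65): 12 bp
  [65,73): 8 bp
  [73,84): 11 bp
  [84,98): 14 bp
  [98,105): 7 bp
  [105,116): 11 bp
  [116,121): 5 bp
  [121,125): 4 bp
  [125,153): 28 bp
  [153,156): 3 bp
  [156,168): 12 bp

[3,4,5,6,7,8,11,11,12,12,14,14,28,33]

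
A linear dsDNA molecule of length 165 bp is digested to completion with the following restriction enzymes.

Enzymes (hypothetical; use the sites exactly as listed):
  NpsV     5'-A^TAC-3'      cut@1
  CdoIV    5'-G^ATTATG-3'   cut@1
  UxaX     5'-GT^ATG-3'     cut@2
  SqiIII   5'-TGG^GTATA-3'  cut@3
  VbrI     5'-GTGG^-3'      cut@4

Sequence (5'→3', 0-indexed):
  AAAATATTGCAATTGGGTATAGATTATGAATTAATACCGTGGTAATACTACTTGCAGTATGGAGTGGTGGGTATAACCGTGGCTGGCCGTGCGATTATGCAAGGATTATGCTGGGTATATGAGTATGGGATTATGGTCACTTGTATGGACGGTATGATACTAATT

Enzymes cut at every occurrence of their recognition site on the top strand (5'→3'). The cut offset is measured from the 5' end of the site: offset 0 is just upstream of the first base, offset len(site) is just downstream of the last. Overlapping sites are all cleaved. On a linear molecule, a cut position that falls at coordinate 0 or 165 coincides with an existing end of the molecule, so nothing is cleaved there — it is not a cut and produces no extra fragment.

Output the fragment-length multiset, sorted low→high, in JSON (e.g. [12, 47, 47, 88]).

Scan for sites:
  NpsV (ATAC, off=1): starts [33, 44, 156] → cuts [34, 45, 157]
  CdoIV (GATTATG, off=1): starts [21, 92, 103, 128] → cuts [22, 93, 104, 129]
  UxaX (GTATG, off=2): starts [56, 122, 142, 151] → cuts [58, 124, 144, 153]
  SqiIII (TGGGTATA, off=3): starts [13, 67, 111] → cuts [16, 70, 114]
  VbrI (GTGG, off=4): starts [38, 63, 66, 78] → cuts [42, 67, 70, 82]

Pooled cuts: [16, 22, 34, 42, 45, 58, 67, 70, 82, 93, 104, 114, 124, 129, 144, 153, 157]

Fragments:
  [0,16): 16 bp
  [16,22): 6 bp
  [22,34): 12 bp
  [34,42): 8 bp
  [42,45): 3 bp
  [45,58): 13 bp
  [58,67): 9 bp
  [67,70): 3 bp
  [70,82): 12 bp
  [82,93): 11 bp
  [93,104): 11 bp
  [104,114): 10 bp
  [114,124): 10 bp
  [124,129): 5 bp
  [129,144): 15 bp
  [144,153): 9 bp
  [153,157): 4 bp
  [157,165): 8 bp

[3,3,4,5,6,8,8,9,9,10,10,11,11,12,12,13,15,16]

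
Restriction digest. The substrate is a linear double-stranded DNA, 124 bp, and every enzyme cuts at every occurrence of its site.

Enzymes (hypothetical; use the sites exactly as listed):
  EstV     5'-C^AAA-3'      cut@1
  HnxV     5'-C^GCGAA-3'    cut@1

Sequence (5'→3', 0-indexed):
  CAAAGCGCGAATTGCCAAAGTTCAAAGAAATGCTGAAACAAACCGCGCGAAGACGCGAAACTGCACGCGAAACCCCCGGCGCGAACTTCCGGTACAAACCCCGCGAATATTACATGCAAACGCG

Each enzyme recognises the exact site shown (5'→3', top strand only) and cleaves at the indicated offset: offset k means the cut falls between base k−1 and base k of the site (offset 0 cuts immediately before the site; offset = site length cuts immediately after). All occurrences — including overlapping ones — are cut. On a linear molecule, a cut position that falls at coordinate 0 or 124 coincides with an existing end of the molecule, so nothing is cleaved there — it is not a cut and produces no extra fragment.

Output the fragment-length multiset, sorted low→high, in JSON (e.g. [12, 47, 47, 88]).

Per-enzyme occurrences:
  EstV (CAAA, off=1): starts [0, 15, 22, 38, 94, 116] → cuts [1, 16, 23, 39, 95, 117]
  HnxV (CGCGAA, off=1): starts [5, 45, 53, 65, 79, 101] → cuts [6, 46, 54, 66, 80, 102]

Pooled cuts: [1, 6, 16, 23, 39, 46, 54, 66, 80, 95, 102, 117]

Fragment lengths:
  [0,1): 1 bp
  [1,6): 5 bp
  [6,16): 10 bp
  [16,23): 7 bp
  [23,39): 16 bp
  [39,46): 7 bp
  [46,54): 8 bp
  [54,66): 12 bp
  [66,80): 14 bp
  [80,95): 15 bp
  [95,102): 7 bp
  [102,117): 15 bp
  [117,124): 7 bp

[1,5,7,7,7,7,8,10,12,14,15,15,16]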